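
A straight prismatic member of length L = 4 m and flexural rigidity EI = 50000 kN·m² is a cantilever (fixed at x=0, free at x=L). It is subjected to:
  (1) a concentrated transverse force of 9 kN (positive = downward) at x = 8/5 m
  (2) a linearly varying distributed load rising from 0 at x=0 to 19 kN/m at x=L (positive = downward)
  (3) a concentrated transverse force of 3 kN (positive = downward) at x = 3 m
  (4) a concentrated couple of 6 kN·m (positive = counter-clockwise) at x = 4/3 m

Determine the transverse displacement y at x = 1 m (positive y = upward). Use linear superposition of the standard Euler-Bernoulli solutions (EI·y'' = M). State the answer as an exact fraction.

y(1) = -4903/4800000 m

Load 1 — point force P=9 kN at a=8/5 m (b=L-a=12/5):
  y_1 = -Px²(3a-x)/(6EI)  [x≤a] = -9·1²·(3·(8/5)-1)/(6·50000) = -57/500000 m
Load 2 — triangular load w₀=19 kN/m (0→w₀ over full span):
  y_2 = (w₀Lx³/12-w₀L²x²/6-w₀x⁵/(120L))/EI = (19·4·1³/12-19·4²·1²/6-19·1⁵/(120·4))/50000 = -21299/24000000 m
Load 3 — point force P=3 kN at a=3 m (b=L-a=1):
  y_3 = -Px²(3a-x)/(6EI)  [x≤a] = -3·1²·(3·3-1)/(6·50000) = -1/12500 m
Load 4 — applied couple M₀=6 kN·m at a=4/3 m (b=L-a=8/3):
  y_4 = M₀x²/(2EI)  [x≤a] = 6·1²/(2·50000) = 3/50000 m
Superposition: y = Σ y_i = -4903/4800000 m ≈ -0.001021 m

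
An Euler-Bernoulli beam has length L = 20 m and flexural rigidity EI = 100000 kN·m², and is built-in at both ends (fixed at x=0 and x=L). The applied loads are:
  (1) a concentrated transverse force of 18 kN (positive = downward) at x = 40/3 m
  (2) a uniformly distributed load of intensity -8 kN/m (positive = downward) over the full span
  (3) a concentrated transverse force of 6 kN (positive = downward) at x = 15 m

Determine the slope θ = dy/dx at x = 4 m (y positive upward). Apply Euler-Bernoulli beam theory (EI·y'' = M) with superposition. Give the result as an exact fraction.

θ(4) = 1283/300000 rad

Load 1 — point force P=18 kN at a=40/3 m (b=L-a=20/3):
  θ_1 = -Pb²x(2aL-(3a+b)x)/(2L³EI)  [x≤a] = -18·(20/3)²·4·(2·(40/3)·20-(3·(40/3)+(20/3))·4)/(2·20³·100000) = -13/18750 rad
Load 2 — uniform load w=-8 kN/m over full span:
  θ_2 = -wx(L-x)(L-2x)/(12EI) = -(-8)·4·(20-4)·(20-2·4)/(12·100000) = 16/3125 rad
Load 3 — point force P=6 kN at a=15 m (b=L-a=5):
  θ_3 = -Pb²x(2aL-(3a+b)x)/(2L³EI)  [x≤a] = -6·5²·4·(2·15·20-(3·15+5)·4)/(2·20³·100000) = -3/20000 rad
Superposition: θ = Σ θ_i = 1283/300000 rad ≈ 0.004277 rad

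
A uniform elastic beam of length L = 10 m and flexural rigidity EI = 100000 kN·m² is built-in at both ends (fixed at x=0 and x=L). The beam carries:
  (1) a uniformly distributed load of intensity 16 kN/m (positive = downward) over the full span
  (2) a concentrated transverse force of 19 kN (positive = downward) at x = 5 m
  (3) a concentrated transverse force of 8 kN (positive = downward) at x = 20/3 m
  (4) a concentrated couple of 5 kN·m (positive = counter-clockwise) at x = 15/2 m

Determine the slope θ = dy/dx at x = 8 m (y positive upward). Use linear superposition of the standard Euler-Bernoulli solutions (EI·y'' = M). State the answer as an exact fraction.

Load 1 — uniform load w=16 kN/m over full span:
  θ_1 = -wx(L-x)(L-2x)/(12EI) = -16·8·(10-8)·(10-2·8)/(12·100000) = 4/3125 rad
Load 2 — point force P=19 kN at a=5 m (b=L-a=5):
  θ_2 = Pa²(L-x)(2bL-(3b+a)(L-x))/(2L³EI)  [x>a] = 19·5²·(10-8)·(2·5·10-(3·5+5)·(10-8))/(2·10³·100000) = 57/200000 rad
Load 3 — point force P=8 kN at a=20/3 m (b=L-a=10/3):
  θ_3 = Pa²(L-x)(2bL-(3b+a)(L-x))/(2L³EI)  [x>a] = 8·(20/3)²·(10-8)·(2·(10/3)·10-(3·(10/3)+(20/3))·(10-8))/(2·10³·100000) = 2/16875 rad
Load 4 — applied couple M₀=5 kN·m at a=15/2 m (b=L-a=5/2):
  θ_4 = (R_Ax²/2 - M_Ax - M₀(x-a))/EI  [x>a] with R_A=9/16, M_A=25/16 = ((9/16)·8²/2 - (25/16)·8 - 5·(8-(15/2)))/100000 = 3/100000 rad
Superposition: θ = Σ θ_i = 9253/5400000 rad ≈ 0.001714 rad

θ(8) = 9253/5400000 rad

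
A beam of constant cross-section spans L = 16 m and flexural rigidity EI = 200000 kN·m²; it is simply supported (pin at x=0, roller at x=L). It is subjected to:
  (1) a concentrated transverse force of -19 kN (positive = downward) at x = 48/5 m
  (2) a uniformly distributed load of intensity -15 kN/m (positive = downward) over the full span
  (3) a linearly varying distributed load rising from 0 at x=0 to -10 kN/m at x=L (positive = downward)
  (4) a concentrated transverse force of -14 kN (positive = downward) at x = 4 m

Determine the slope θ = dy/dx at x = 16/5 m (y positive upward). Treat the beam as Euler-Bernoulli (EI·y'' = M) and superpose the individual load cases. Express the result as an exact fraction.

Load 1 — point force P=-19 kN at a=48/5 m (b=L-a=32/5):
  θ_1 = -Pb(L²-b²-3x²)/(6LEI)  [x≤a] = -(-19)·(32/5)·(16²-(32/5)²-3·(16/5)²)/(6·16·200000) = 456/390625 rad
Load 2 — uniform load w=-15 kN/m over full span:
  θ_2 = -w(L³-6Lx²+4x³)/(24EI) = -(-15)·(16³-6·16·(16/5)²+4·(16/5)³)/(24·200000) = 792/78125 rad
Load 3 — triangular load w₀=-10 kN/m (0→w₀ over full span):
  θ_3 = -w₀(7L⁴-30L²x²+15x⁴)/(360LEI) = -(-10)·(7·16⁴-30·16²·(16/5)²+15·(16/5)⁴)/(360·16·200000) = 11648/3515625 rad
Load 4 — point force P=-14 kN at a=4 m (b=L-a=12):
  θ_4 = -Pb(L²-b²-3x²)/(6LEI)  [x≤a] = -(-14)·12·(16²-12²-3·(16/5)²)/(6·16·200000) = 889/1250000 rad
Superposition: θ = Σ θ_i = 862277/56250000 rad ≈ 0.015329 rad

θ(16/5) = 862277/56250000 rad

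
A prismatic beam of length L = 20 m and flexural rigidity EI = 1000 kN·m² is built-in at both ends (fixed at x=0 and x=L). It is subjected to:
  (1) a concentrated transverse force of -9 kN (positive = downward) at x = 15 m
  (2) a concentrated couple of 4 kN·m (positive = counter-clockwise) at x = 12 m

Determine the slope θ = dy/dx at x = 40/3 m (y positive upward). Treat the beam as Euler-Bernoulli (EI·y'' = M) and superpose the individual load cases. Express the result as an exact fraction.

Load 1 — point force P=-9 kN at a=15 m (b=L-a=5):
  θ_1 = -Pb²x(2aL-(3a+b)x)/(2L³EI)  [x≤a] = -(-9)·5²·(40/3)·(2·15·20-(3·15+5)·(40/3))/(2·20³·1000) = -1/80 rad
Load 2 — applied couple M₀=4 kN·m at a=12 m (b=L-a=8):
  θ_2 = (R_Ax²/2 - M_Ax - M₀(x-a))/EI  [x>a] with R_A=36/125, M_A=32/25 = ((36/125)·(40/3)²/2 - (32/25)·(40/3) - 4·((40/3)-12))/1000 = 2/625 rad
Superposition: θ = Σ θ_i = -93/10000 rad ≈ -0.009300 rad

θ(40/3) = -93/10000 rad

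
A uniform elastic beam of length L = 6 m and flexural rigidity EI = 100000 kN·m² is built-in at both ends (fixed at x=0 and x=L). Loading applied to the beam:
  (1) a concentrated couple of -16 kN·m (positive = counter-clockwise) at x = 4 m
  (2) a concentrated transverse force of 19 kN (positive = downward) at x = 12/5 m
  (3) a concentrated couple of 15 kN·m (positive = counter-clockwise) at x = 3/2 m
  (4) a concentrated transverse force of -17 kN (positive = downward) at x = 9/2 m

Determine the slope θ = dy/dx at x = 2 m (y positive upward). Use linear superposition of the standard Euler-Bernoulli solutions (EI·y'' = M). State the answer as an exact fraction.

Load 1 — applied couple M₀=-16 kN·m at a=4 m (b=L-a=2):
  θ_1 = (R_Ax²/2 - M_Ax)/EI  [x≤a] with R_A=-32/9, M_A=-16/3 = ((-32/9)·2²/2 - (-16/3)·2)/100000 = 1/28125 rad
Load 2 — point force P=19 kN at a=12/5 m (b=L-a=18/5):
  θ_2 = -Pb²x(2aL-(3a+b)x)/(2L³EI)  [x≤a] = -19·(18/5)²·2·(2·(12/5)·6-(3·(12/5)+(18/5))·2)/(2·6³·100000) = -513/6250000 rad
Load 3 — applied couple M₀=15 kN·m at a=3/2 m (b=L-a=9/2):
  θ_3 = (R_Ax²/2 - M_Ax - M₀(x-a))/EI  [x>a] with R_A=45/16, M_A=-45/16 = ((45/16)·2²/2 - (-45/16)·2 - 15·(2-(3/2)))/100000 = 3/80000 rad
Load 4 — point force P=-17 kN at a=9/2 m (b=L-a=3/2):
  θ_4 = -Pb²x(2aL-(3a+b)x)/(2L³EI)  [x≤a] = -(-17)·(3/2)²·2·(2·(9/2)·6-(3·(9/2)+(3/2))·2)/(2·6³·100000) = 17/400000 rad
Superposition: θ = Σ θ_i = 1883/56250000 rad ≈ 0.000033 rad

θ(2) = 1883/56250000 rad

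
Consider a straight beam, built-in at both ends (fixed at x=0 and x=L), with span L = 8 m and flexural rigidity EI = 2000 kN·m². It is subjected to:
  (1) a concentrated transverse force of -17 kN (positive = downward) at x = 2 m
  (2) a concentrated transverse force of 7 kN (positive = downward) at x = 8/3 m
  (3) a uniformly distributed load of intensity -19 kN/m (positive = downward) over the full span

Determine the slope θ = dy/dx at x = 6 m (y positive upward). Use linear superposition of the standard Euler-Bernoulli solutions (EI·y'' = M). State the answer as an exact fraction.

Load 1 — point force P=-17 kN at a=2 m (b=L-a=6):
  θ_1 = Pa²(L-x)(2bL-(3b+a)(L-x))/(2L³EI)  [x>a] = (-17)·2²·(8-6)·(2·6·8-(3·6+2)·(8-6))/(2·8³·2000) = -119/32000 rad
Load 2 — point force P=7 kN at a=8/3 m (b=L-a=16/3):
  θ_2 = Pa²(L-x)(2bL-(3b+a)(L-x))/(2L³EI)  [x>a] = 7·(8/3)²·(8-6)·(2·(16/3)·8-(3·(16/3)+(8/3))·(8-6))/(2·8³·2000) = 7/3000 rad
Load 3 — uniform load w=-19 kN/m over full span:
  θ_3 = -wx(L-x)(L-2x)/(12EI) = -(-19)·6·(8-6)·(8-2·6)/(12·2000) = -19/500 rad
Superposition: θ = Σ θ_i = -3781/96000 rad ≈ -0.039385 rad

θ(6) = -3781/96000 rad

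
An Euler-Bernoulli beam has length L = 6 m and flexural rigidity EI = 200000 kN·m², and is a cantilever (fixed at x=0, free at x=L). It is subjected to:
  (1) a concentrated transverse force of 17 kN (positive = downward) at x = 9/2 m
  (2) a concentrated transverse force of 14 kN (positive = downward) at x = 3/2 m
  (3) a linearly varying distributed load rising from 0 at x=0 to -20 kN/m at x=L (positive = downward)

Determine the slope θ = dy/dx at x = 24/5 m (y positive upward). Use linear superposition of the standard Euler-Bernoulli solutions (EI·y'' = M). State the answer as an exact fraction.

Load 1 — point force P=17 kN at a=9/2 m (b=L-a=3/2):
  θ_1 = -Pa²/(2EI)  [x>a] = -17·(9/2)²/(2·200000) = -1377/1600000 rad
Load 2 — point force P=14 kN at a=3/2 m (b=L-a=9/2):
  θ_2 = -Pa²/(2EI)  [x>a] = -14·(3/2)²/(2·200000) = -63/800000 rad
Load 3 — triangular load w₀=-20 kN/m (0→w₀ over full span):
  θ_3 = (w₀Lx²/4-w₀L²x/3-w₀x⁴/(24L))/EI = ((-20)·6·(24/5)²/4-(-20)·6²·(24/5)/3-(-20)·(24/5)⁴/(24·6))/200000 = 1044/390625 rad
Superposition: θ = Σ θ_i = 346653/200000000 rad ≈ 0.001733 rad

θ(24/5) = 346653/200000000 rad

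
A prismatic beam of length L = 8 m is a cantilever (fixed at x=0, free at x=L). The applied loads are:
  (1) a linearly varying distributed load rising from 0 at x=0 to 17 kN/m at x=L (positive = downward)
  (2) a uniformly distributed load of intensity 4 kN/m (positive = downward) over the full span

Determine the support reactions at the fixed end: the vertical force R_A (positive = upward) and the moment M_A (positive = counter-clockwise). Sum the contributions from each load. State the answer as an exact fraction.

Load 1 — triangular load w₀=17 kN/m (0→w₀ over full span):
  R_A = w₀L/2 = 17·8/2 = 68 kN
  M_A = w₀L²/3 = 17·8²/3 = 1088/3 kN·m
Load 2 — uniform load w=4 kN/m over full span:
  R_A = wL = 4·8 = 32 kN
  M_A = wL²/2 = 4·8²/2 = 128 kN·m
Superposition: R_A = 100 kN, M_A = 1472/3 kN·m

R_A = 100 kN, M_A = 1472/3 kN·m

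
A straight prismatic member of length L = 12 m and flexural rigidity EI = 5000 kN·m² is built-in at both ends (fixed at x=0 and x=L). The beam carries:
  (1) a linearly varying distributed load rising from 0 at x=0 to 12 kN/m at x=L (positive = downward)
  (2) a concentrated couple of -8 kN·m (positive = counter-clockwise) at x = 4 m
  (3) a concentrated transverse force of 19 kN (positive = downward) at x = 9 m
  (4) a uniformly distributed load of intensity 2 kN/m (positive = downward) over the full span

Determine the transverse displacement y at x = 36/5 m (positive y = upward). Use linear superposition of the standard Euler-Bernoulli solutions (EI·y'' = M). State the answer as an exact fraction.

Load 1 — triangular load w₀=12 kN/m (0→w₀ over full span):
  y_1 = -w₀x²(L-x)²(x+2L)/(120LEI) = -12·(36/5)²·(12-(36/5))²·((36/5)+2·12)/(120·12·5000) = -606528/9765625 m
Load 2 — applied couple M₀=-8 kN·m at a=4 m (b=L-a=8):
  y_2 = (R_Ax³/6 - M_Ax²/2 - M₀(x-a)²/2)/EI  [x>a] with R_A=-8/9, M_A=0 = ((-8/9)·(36/5)³/6 - 0·(36/5)²/2 - (-8)·((36/5)-4)²/2)/5000 = -224/78125 m
Load 3 — point force P=19 kN at a=9 m (b=L-a=3):
  y_3 = -Pb²x²(3aL-(3a+b)x)/(6L³EI)  [x≤a] = -19·3²·(36/5)²·(3·9·12-(3·9+3)·(36/5))/(6·12³·5000) = -4617/250000 m
Load 4 — uniform load w=2 kN/m over full span:
  y_4 = -wx²(L-x)²/(24EI) = -2·(36/5)²·(12-(36/5))²/(24·5000) = -7776/390625 m
Superposition: y = Σ y_i = -16148473/156250000 m ≈ -0.103350 m

y(36/5) = -16148473/156250000 m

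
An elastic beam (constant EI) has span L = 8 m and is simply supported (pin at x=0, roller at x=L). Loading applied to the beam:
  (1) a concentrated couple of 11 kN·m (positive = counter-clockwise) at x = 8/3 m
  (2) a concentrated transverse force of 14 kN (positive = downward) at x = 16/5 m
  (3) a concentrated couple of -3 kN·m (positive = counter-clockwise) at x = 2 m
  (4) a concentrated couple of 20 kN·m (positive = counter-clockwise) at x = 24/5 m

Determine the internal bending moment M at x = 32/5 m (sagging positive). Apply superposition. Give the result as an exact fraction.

Load 1 — applied couple M₀=11 kN·m at a=8/3 m (b=L-a=16/3):
  M_1 = M₀x/L - M₀  [x>a] = 11·(32/5)/8 - 11 = -11/5 kN·m
Load 2 — point force P=14 kN at a=16/5 m (b=L-a=24/5):
  M_2 = Pa(L-x)/L  [x>a] = 14·(16/5)·(8-(32/5))/8 = 224/25 kN·m
Load 3 — applied couple M₀=-3 kN·m at a=2 m (b=L-a=6):
  M_3 = M₀x/L - M₀  [x>a] = (-3)·(32/5)/8 - (-3) = 3/5 kN·m
Load 4 — applied couple M₀=20 kN·m at a=24/5 m (b=L-a=16/5):
  M_4 = M₀x/L - M₀  [x>a] = 20·(32/5)/8 - 20 = -4 kN·m
Superposition: M = Σ M_i = 84/25 kN·m ≈ 3.360000 kN·m

M(32/5) = 84/25 kN·m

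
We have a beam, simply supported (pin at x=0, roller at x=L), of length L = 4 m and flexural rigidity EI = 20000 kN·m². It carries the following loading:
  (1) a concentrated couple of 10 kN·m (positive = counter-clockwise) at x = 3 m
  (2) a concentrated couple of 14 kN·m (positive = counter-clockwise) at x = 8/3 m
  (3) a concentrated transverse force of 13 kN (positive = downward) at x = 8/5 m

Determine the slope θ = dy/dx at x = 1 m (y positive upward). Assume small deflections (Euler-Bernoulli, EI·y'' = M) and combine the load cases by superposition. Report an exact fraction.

θ(1) = -81229/90000000 rad

Load 1 — applied couple M₀=10 kN·m at a=3 m (b=L-a=1):
  θ_1 = (M₀x²/(2L)+C₁)/EI  [x≤a] with C₁=M₀(3b²-L²)/(6L)=-65/12 = (10·1²/(2·4)+(-65/12))/20000 = -1/4800 rad
Load 2 — applied couple M₀=14 kN·m at a=8/3 m (b=L-a=4/3):
  θ_2 = (M₀x²/(2L)+C₁)/EI  [x≤a] with C₁=M₀(3b²-L²)/(6L)=-56/9 = (14·1²/(2·4)+(-56/9))/20000 = -161/720000 rad
Load 3 — point force P=13 kN at a=8/5 m (b=L-a=12/5):
  θ_3 = -Pb(L²-b²-3x²)/(6LEI)  [x≤a] = -13·(12/5)·(4²-(12/5)²-3·1²)/(6·4·20000) = -2353/5000000 rad
Superposition: θ = Σ θ_i = -81229/90000000 rad ≈ -0.000903 rad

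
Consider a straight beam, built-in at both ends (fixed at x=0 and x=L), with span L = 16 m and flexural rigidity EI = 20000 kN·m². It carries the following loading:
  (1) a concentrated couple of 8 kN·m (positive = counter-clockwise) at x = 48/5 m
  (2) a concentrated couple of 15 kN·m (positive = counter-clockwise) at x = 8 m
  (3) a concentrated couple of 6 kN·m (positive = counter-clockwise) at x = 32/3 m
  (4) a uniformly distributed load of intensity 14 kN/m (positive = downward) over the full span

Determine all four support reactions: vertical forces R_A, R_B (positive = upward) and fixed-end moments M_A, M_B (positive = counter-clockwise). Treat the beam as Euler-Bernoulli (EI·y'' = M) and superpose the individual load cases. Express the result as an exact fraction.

Load 1 — applied couple M₀=8 kN·m at a=48/5 m (b=L-a=32/5):
  R_A = 6M₀ab/L³ = 6·8·(48/5)·(32/5)/16³ = 18/25 kN
  M_A = M₀b(2a-b)/L² = 8·(32/5)·(2·(48/5)-(32/5))/16² = 64/25 kN·m
  R_B = -6M₀ab/L³ = -6·8·(48/5)·(32/5)/16³ = -18/25 kN
  M_B = M₀a(2b-a)/L² = 8·(48/5)·(2·(32/5)-(48/5))/16² = 24/25 kN·m
Load 2 — applied couple M₀=15 kN·m at a=8 m (b=L-a=8):
  R_A = 6M₀ab/L³ = 6·15·8·8/16³ = 45/32 kN
  M_A = M₀b(2a-b)/L² = 15·8·(2·8-8)/16² = 15/4 kN·m
  R_B = -6M₀ab/L³ = -6·15·8·8/16³ = -45/32 kN
  M_B = M₀a(2b-a)/L² = 15·8·(2·8-8)/16² = 15/4 kN·m
Load 3 — applied couple M₀=6 kN·m at a=32/3 m (b=L-a=16/3):
  R_A = 6M₀ab/L³ = 6·6·(32/3)·(16/3)/16³ = 1/2 kN
  M_A = M₀b(2a-b)/L² = 6·(16/3)·(2·(32/3)-(16/3))/16² = 2 kN·m
  R_B = -6M₀ab/L³ = -6·6·(32/3)·(16/3)/16³ = -1/2 kN
  M_B = M₀a(2b-a)/L² = 6·(32/3)·(2·(16/3)-(32/3))/16² = 0 kN·m
Load 4 — uniform load w=14 kN/m over full span:
  R_A = wL/2 = 14·16/2 = 112 kN
  M_A = wL²/12 = 14·16²/12 = 896/3 kN·m
  R_B = wL/2 = 14·16/2 = 112 kN
  M_B = -wL²/12 = -14·16²/12 = -896/3 kN·m
Superposition: R_A = 91701/800 kN, M_A = 92093/300 kN·m, R_B = 87499/800 kN, M_B = -88187/300 kN·m

R_A = 91701/800 kN, M_A = 92093/300 kN·m, R_B = 87499/800 kN, M_B = -88187/300 kN·m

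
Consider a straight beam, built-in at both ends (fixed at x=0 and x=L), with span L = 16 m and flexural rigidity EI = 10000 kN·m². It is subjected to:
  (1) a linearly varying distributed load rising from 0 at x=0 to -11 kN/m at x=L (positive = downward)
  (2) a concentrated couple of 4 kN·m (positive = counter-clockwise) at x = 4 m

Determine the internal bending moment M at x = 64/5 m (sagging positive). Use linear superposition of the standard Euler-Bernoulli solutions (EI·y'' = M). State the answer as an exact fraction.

Load 1 — triangular load w₀=-11 kN/m (0→w₀ over full span):
  M_1 = 3w₀Lx/20 - w₀L²/30 - w₀x³/(6L) = 3·(-11)·16·(64/5)/20 - (-11)·16²/30 - (-11)·(64/5)³/(6·16) = -1408/375 kN·m
Load 2 — applied couple M₀=4 kN·m at a=4 m (b=L-a=12):
  M_2 = R_Ax - M_A - M₀  [x>a] with R_A=9/32, M_A=-3/4 = (9/32)·(64/5) - (-3/4) - 4 = 7/20 kN·m
Superposition: M = Σ M_i = -5107/1500 kN·m ≈ -3.404667 kN·m

M(64/5) = -5107/1500 kN·m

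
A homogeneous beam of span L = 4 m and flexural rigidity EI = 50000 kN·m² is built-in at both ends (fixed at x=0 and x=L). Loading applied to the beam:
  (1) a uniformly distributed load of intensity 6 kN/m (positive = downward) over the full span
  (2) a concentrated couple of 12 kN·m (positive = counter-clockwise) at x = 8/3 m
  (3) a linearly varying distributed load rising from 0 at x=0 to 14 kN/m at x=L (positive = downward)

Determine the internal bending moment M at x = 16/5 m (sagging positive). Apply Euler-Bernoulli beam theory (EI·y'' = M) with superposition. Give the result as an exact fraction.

M(16/5) = -1208/375 kN·m

Load 1 — uniform load w=6 kN/m over full span:
  M_1 = wLx/2 - wL²/12 - wx²/2 = 6·4·(16/5)/2 - 6·4²/12 - 6·(16/5)²/2 = -8/25 kN·m
Load 2 — applied couple M₀=12 kN·m at a=8/3 m (b=L-a=4/3):
  M_2 = R_Ax - M_A - M₀  [x>a] with R_A=4, M_A=4 = 4·(16/5) - 4 - 12 = -16/5 kN·m
Load 3 — triangular load w₀=14 kN/m (0→w₀ over full span):
  M_3 = 3w₀Lx/20 - w₀L²/30 - w₀x³/(6L) = 3·14·4·(16/5)/20 - 14·4²/30 - 14·(16/5)³/(6·4) = 112/375 kN·m
Superposition: M = Σ M_i = -1208/375 kN·m ≈ -3.221333 kN·m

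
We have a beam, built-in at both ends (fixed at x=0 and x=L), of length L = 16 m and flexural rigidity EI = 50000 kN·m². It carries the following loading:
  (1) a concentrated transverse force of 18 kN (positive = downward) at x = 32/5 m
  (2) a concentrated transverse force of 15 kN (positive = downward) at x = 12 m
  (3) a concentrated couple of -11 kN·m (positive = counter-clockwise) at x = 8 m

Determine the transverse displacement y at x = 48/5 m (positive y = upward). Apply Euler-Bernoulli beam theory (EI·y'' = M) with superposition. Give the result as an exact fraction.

y(48/5) = -462374/48828125 m

Load 1 — point force P=18 kN at a=32/5 m (b=L-a=48/5):
  y_1 = -Pa²(L-x)²(3bL-(3b+a)(L-x))/(6L³EI)  [x>a] = -18·(32/5)²·(16-(48/5))²·(3·(48/5)·16-(3·(48/5)+(32/5))·(16-(48/5)))/(6·16³·50000) = -282624/48828125 m
Load 2 — point force P=15 kN at a=12 m (b=L-a=4):
  y_2 = -Pb²x²(3aL-(3a+b)x)/(6L³EI)  [x≤a] = -15·4²·(48/5)²·(3·12·16-(3·12+4)·(48/5))/(6·16³·50000) = -54/15625 m
Load 3 — applied couple M₀=-11 kN·m at a=8 m (b=L-a=8):
  y_3 = (R_Ax³/6 - M_Ax²/2 - M₀(x-a)²/2)/EI  [x>a] with R_A=-33/32, M_A=-11/4 = ((-33/32)·(48/5)³/6 - (-11/4)·(48/5)²/2 - (-11)·((48/5)-8)²/2)/50000 = -88/390625 m
Superposition: y = Σ y_i = -462374/48828125 m ≈ -0.009469 m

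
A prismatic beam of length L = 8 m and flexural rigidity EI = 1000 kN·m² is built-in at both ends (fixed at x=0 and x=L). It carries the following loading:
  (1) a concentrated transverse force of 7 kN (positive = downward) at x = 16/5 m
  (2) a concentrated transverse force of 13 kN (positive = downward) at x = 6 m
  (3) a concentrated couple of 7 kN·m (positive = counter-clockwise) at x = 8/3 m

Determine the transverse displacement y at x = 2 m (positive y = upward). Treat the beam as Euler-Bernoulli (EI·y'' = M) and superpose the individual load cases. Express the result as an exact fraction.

Load 1 — point force P=7 kN at a=16/5 m (b=L-a=24/5):
  y_1 = -Pb²x²(3aL-(3a+b)x)/(6L³EI)  [x≤a] = -7·(24/5)²·2²·(3·(16/5)·8-(3·(16/5)+(24/5))·2)/(6·8³·1000) = -63/6250 m
Load 2 — point force P=13 kN at a=6 m (b=L-a=2):
  y_2 = -Pb²x²(3aL-(3a+b)x)/(6L³EI)  [x≤a] = -13·2²·2²·(3·6·8-(3·6+2)·2)/(6·8³·1000) = -169/24000 m
Load 3 — applied couple M₀=7 kN·m at a=8/3 m (b=L-a=16/3):
  y_3 = (R_Ax³/6 - M_Ax²/2)/EI  [x≤a] with R_A=7/6, M_A=0 = ((7/6)·2³/6 - 0·2²/2)/1000 = 7/4500 m
Superposition: y = Σ y_i = -28019/1800000 m ≈ -0.015566 m

y(2) = -28019/1800000 m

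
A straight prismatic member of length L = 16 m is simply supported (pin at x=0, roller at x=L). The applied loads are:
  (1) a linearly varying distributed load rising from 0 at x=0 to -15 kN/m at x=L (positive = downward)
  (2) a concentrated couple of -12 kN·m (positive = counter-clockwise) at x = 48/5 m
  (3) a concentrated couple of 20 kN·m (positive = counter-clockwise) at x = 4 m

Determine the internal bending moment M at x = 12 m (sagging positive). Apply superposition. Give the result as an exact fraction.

M(12) = -212 kN·m

Load 1 — triangular load w₀=-15 kN/m (0→w₀ over full span):
  M_1 = w₀Lx/6 - w₀x³/(6L) = (-15)·16·12/6 - (-15)·12³/(6·16) = -210 kN·m
Load 2 — applied couple M₀=-12 kN·m at a=48/5 m (b=L-a=32/5):
  M_2 = M₀x/L - M₀  [x>a] = (-12)·12/16 - (-12) = 3 kN·m
Load 3 — applied couple M₀=20 kN·m at a=4 m (b=L-a=12):
  M_3 = M₀x/L - M₀  [x>a] = 20·12/16 - 20 = -5 kN·m
Superposition: M = Σ M_i = -212 kN·m ≈ -212.000000 kN·m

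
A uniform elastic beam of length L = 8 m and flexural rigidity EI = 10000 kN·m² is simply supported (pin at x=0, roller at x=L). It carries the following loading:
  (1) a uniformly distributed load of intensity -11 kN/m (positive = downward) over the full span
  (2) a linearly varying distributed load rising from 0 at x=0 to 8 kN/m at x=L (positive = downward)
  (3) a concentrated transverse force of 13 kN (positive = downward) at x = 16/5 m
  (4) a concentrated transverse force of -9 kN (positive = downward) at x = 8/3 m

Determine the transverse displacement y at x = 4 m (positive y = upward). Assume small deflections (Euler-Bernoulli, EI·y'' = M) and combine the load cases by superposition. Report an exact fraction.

Load 1 — uniform load w=-11 kN/m over full span:
  y_1 = -wx(L³-2Lx²+x³)/(24EI) = -(-11)·4·(8³-2·8·4²+4³)/(24·10000) = 22/375 m
Load 2 — triangular load w₀=8 kN/m (0→w₀ over full span):
  y_2 = -w₀x(7L⁴-10L²x²+3x⁴)/(360LEI) = -8·4·(7·8⁴-10·8²·4²+3·4⁴)/(360·8·10000) = -8/375 m
Load 3 — point force P=13 kN at a=16/5 m (b=L-a=24/5):
  y_3 = -Pa(L-x)(2Lx-a²-x²)/(6LEI)  [x>a] = -13·(16/5)·(8-4)·(2·8·4-(16/5)²-4²)/(6·8·10000) = -3068/234375 m
Load 4 — point force P=-9 kN at a=8/3 m (b=L-a=16/3):
  y_4 = -Pa(L-x)(2Lx-a²-x²)/(6LEI)  [x>a] = -(-9)·(8/3)·(8-4)·(2·8·4-(8/3)²-4²)/(6·8·10000) = 46/5625 m
Superposition: y = Σ y_i = 22796/703125 m ≈ 0.032421 m

y(4) = 22796/703125 m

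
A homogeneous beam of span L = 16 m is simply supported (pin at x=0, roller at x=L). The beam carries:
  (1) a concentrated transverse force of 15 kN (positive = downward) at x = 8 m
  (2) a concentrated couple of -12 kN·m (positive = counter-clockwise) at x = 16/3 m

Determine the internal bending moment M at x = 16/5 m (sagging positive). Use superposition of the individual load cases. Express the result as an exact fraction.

Load 1 — point force P=15 kN at a=8 m (b=L-a=8):
  M_1 = Pbx/L  [x≤a] = 15·8·(16/5)/16 = 24 kN·m
Load 2 — applied couple M₀=-12 kN·m at a=16/3 m (b=L-a=32/3):
  M_2 = M₀x/L  [x≤a] = (-12)·(16/5)/16 = -12/5 kN·m
Superposition: M = Σ M_i = 108/5 kN·m ≈ 21.600000 kN·m

M(16/5) = 108/5 kN·m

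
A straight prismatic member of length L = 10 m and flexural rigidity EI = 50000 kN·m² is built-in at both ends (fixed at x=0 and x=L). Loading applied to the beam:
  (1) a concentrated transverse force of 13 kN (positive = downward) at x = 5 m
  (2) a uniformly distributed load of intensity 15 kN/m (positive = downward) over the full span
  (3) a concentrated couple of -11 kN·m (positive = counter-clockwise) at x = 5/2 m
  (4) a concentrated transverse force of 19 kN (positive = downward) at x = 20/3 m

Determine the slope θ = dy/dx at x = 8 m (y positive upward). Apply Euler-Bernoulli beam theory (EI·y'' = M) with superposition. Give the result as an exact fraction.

Load 1 — point force P=13 kN at a=5 m (b=L-a=5):
  θ_1 = Pa²(L-x)(2bL-(3b+a)(L-x))/(2L³EI)  [x>a] = 13·5²·(10-8)·(2·5·10-(3·5+5)·(10-8))/(2·10³·50000) = 39/100000 rad
Load 2 — uniform load w=15 kN/m over full span:
  θ_2 = -wx(L-x)(L-2x)/(12EI) = -15·8·(10-8)·(10-2·8)/(12·50000) = 3/1250 rad
Load 3 — applied couple M₀=-11 kN·m at a=5/2 m (b=L-a=15/2):
  θ_3 = (R_Ax²/2 - M_Ax - M₀(x-a))/EI  [x>a] with R_A=-99/80, M_A=33/16 = ((-99/80)·8²/2 - (33/16)·8 - (-11)·(8-(5/2)))/50000 = 11/125000 rad
Load 4 — point force P=19 kN at a=20/3 m (b=L-a=10/3):
  θ_4 = Pa²(L-x)(2bL-(3b+a)(L-x))/(2L³EI)  [x>a] = 19·(20/3)²·(10-8)·(2·(10/3)·10-(3·(10/3)+(20/3))·(10-8))/(2·10³·50000) = 19/33750 rad
Superposition: θ = Σ θ_i = 46453/13500000 rad ≈ 0.003441 rad

θ(8) = 46453/13500000 rad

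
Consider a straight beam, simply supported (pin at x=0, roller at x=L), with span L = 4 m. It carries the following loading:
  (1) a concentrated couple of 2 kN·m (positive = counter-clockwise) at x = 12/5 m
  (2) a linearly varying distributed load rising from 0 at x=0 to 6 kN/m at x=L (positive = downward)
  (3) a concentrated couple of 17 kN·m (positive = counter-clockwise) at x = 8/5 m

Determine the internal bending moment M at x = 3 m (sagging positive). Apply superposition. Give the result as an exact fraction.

Load 1 — applied couple M₀=2 kN·m at a=12/5 m (b=L-a=8/5):
  M_1 = M₀x/L - M₀  [x>a] = 2·3/4 - 2 = -1/2 kN·m
Load 2 — triangular load w₀=6 kN/m (0→w₀ over full span):
  M_2 = w₀Lx/6 - w₀x³/(6L) = 6·4·3/6 - 6·3³/(6·4) = 21/4 kN·m
Load 3 — applied couple M₀=17 kN·m at a=8/5 m (b=L-a=12/5):
  M_3 = M₀x/L - M₀  [x>a] = 17·3/4 - 17 = -17/4 kN·m
Superposition: M = Σ M_i = 1/2 kN·m ≈ 0.500000 kN·m

M(3) = 1/2 kN·m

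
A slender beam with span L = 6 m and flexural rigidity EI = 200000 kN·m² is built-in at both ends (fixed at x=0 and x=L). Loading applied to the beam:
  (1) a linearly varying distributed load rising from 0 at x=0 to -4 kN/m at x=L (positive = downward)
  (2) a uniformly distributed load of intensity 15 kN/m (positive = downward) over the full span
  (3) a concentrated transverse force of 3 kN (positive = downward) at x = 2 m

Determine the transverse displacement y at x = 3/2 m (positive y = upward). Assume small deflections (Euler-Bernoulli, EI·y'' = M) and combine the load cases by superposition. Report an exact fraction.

Load 1 — triangular load w₀=-4 kN/m (0→w₀ over full span):
  y_1 = -w₀x²(L-x)²(x+2L)/(120LEI) = -(-4)·(3/2)²·(6-(3/2))²·((3/2)+2·6)/(120·6·200000) = 2187/128000000 m
Load 2 — uniform load w=15 kN/m over full span:
  y_2 = -wx²(L-x)²/(24EI) = -15·(3/2)²·(6-(3/2))²/(24·200000) = -729/5120000 m
Load 3 — point force P=3 kN at a=2 m (b=L-a=4):
  y_3 = -Pb²x²(3aL-(3a+b)x)/(6L³EI)  [x≤a] = -3·4²·(3/2)²·(3·2·6-(3·2+4)·(3/2))/(6·6³·200000) = -7/800000 m
Superposition: y = Σ y_i = -8579/64000000 m ≈ -0.000134 m

y(3/2) = -8579/64000000 m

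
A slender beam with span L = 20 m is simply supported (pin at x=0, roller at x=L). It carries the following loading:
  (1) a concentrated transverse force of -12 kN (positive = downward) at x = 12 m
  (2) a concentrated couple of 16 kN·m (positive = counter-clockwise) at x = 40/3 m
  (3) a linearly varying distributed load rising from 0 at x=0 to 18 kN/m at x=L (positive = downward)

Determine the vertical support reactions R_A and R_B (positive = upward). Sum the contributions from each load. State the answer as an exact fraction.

Load 1 — point force P=-12 kN at a=12 m (b=L-a=8):
  R_A = Pb/L = (-12)·8/20 = -24/5 kN
  R_B = Pa/L = (-12)·12/20 = -36/5 kN
Load 2 — applied couple M₀=16 kN·m at a=40/3 m (b=L-a=20/3):
  R_A = M₀/L = 16/20 = 4/5 kN
  R_B = -M₀/L = -16/20 = -4/5 kN
Load 3 — triangular load w₀=18 kN/m (0→w₀ over full span):
  R_A = w₀L/6 = 18·20/6 = 60 kN
  R_B = w₀L/3 = 18·20/3 = 120 kN
Superposition: R_A = 56 kN, R_B = 112 kN

R_A = 56 kN, R_B = 112 kN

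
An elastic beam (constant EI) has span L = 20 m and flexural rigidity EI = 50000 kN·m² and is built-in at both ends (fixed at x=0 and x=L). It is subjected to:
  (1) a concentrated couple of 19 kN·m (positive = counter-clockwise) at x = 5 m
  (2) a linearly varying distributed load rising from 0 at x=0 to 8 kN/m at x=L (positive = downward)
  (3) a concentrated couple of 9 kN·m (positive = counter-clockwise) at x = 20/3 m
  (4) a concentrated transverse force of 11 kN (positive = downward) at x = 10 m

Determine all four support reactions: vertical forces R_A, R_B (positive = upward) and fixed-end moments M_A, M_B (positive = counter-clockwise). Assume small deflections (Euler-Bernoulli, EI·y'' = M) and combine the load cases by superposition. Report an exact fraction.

R_A = 4987/160 kN, M_A = 6269/48 kN·m, R_B = 9573/160 kN, M_B = -2857/16 kN·m

Load 1 — applied couple M₀=19 kN·m at a=5 m (b=L-a=15):
  R_A = 6M₀ab/L³ = 6·19·5·15/20³ = 171/160 kN
  M_A = M₀b(2a-b)/L² = 19·15·(2·5-15)/20² = -57/16 kN·m
  R_B = -6M₀ab/L³ = -6·19·5·15/20³ = -171/160 kN
  M_B = M₀a(2b-a)/L² = 19·5·(2·15-5)/20² = 95/16 kN·m
Load 2 — triangular load w₀=8 kN/m (0→w₀ over full span):
  R_A = 3w₀L/20 = 3·8·20/20 = 24 kN
  M_A = w₀L²/30 = 8·20²/30 = 320/3 kN·m
  R_B = 7w₀L/20 = 7·8·20/20 = 56 kN
  M_B = -w₀L²/20 = -8·20²/20 = -160 kN·m
Load 3 — applied couple M₀=9 kN·m at a=20/3 m (b=L-a=40/3):
  R_A = 6M₀ab/L³ = 6·9·(20/3)·(40/3)/20³ = 3/5 kN
  M_A = M₀b(2a-b)/L² = 9·(40/3)·(2·(20/3)-(40/3))/20² = 0 kN·m
  R_B = -6M₀ab/L³ = -6·9·(20/3)·(40/3)/20³ = -3/5 kN
  M_B = M₀a(2b-a)/L² = 9·(20/3)·(2·(40/3)-(20/3))/20² = 3 kN·m
Load 4 — point force P=11 kN at a=10 m (b=L-a=10):
  R_A = Pb²(3a+b)/L³ = 11·10²·(3·10+10)/20³ = 11/2 kN
  M_A = Pab²/L² = 11·10·10²/20² = 55/2 kN·m
  R_B = Pa²(a+3b)/L³ = 11·10²·(10+3·10)/20³ = 11/2 kN
  M_B = -Pa²b/L² = -11·10²·10/20² = -55/2 kN·m
Superposition: R_A = 4987/160 kN, M_A = 6269/48 kN·m, R_B = 9573/160 kN, M_B = -2857/16 kN·m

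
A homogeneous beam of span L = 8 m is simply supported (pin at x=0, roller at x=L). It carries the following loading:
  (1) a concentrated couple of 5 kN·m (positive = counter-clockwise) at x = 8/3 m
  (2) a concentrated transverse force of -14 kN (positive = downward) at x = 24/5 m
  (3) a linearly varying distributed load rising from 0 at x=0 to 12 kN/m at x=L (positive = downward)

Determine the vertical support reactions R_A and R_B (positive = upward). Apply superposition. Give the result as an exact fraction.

Load 1 — applied couple M₀=5 kN·m at a=8/3 m (b=L-a=16/3):
  R_A = M₀/L = 5/8 kN
  R_B = -M₀/L = -5/8 kN
Load 2 — point force P=-14 kN at a=24/5 m (b=L-a=16/5):
  R_A = Pb/L = (-14)·(16/5)/8 = -28/5 kN
  R_B = Pa/L = (-14)·(24/5)/8 = -42/5 kN
Load 3 — triangular load w₀=12 kN/m (0→w₀ over full span):
  R_A = w₀L/6 = 12·8/6 = 16 kN
  R_B = w₀L/3 = 12·8/3 = 32 kN
Superposition: R_A = 441/40 kN, R_B = 919/40 kN

R_A = 441/40 kN, R_B = 919/40 kN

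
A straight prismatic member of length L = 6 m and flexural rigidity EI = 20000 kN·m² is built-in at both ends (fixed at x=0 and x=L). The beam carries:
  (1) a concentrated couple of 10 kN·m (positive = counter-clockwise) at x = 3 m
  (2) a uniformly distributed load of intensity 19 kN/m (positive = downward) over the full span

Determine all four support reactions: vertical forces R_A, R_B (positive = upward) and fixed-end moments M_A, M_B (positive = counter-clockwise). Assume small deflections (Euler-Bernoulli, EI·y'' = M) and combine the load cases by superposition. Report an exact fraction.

Load 1 — applied couple M₀=10 kN·m at a=3 m (b=L-a=3):
  R_A = 6M₀ab/L³ = 6·10·3·3/6³ = 5/2 kN
  M_A = M₀b(2a-b)/L² = 10·3·(2·3-3)/6² = 5/2 kN·m
  R_B = -6M₀ab/L³ = -6·10·3·3/6³ = -5/2 kN
  M_B = M₀a(2b-a)/L² = 10·3·(2·3-3)/6² = 5/2 kN·m
Load 2 — uniform load w=19 kN/m over full span:
  R_A = wL/2 = 19·6/2 = 57 kN
  M_A = wL²/12 = 19·6²/12 = 57 kN·m
  R_B = wL/2 = 19·6/2 = 57 kN
  M_B = -wL²/12 = -19·6²/12 = -57 kN·m
Superposition: R_A = 119/2 kN, M_A = 119/2 kN·m, R_B = 109/2 kN, M_B = -109/2 kN·m

R_A = 119/2 kN, M_A = 119/2 kN·m, R_B = 109/2 kN, M_B = -109/2 kN·m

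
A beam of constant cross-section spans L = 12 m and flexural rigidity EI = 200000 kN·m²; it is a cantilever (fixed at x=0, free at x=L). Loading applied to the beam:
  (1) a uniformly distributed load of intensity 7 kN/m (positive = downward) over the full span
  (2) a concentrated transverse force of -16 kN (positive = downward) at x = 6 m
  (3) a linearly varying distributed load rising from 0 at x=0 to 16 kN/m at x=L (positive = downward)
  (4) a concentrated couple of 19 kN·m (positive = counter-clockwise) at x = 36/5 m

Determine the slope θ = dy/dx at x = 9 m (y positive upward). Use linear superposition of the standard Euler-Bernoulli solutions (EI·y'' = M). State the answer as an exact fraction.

Load 1 — uniform load w=7 kN/m over full span:
  θ_1 = -wx(x²-3Lx+3L²)/(6EI) = -7·9·(9²-3·12·9+3·12²)/(6·200000) = -3969/400000 rad
Load 2 — point force P=-16 kN at a=6 m (b=L-a=6):
  θ_2 = -Pa²/(2EI)  [x>a] = -(-16)·6²/(2·200000) = 9/6250 rad
Load 3 — triangular load w₀=16 kN/m (0→w₀ over full span):
  θ_3 = (w₀Lx²/4-w₀L²x/3-w₀x⁴/(24L))/EI = (16·12·9²/4-16·12²·9/3-16·9⁴/(24·12))/200000 = -6777/400000 rad
Load 4 — applied couple M₀=19 kN·m at a=36/5 m (b=L-a=24/5):
  θ_4 = M₀a/EI  [x>a] = 19·(36/5)/200000 = 171/250000 rad
Superposition: θ = Σ θ_i = -24741/1000000 rad ≈ -0.024741 rad

θ(9) = -24741/1000000 rad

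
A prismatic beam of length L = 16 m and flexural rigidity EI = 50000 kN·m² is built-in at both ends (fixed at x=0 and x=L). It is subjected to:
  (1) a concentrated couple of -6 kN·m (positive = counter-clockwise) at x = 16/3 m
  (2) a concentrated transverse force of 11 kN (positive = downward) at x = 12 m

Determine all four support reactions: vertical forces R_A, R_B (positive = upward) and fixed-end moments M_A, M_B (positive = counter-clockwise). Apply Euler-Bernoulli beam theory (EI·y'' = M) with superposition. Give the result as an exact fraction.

R_A = 39/32 kN, M_A = 33/4 kN·m, R_B = 313/32 kN, M_B = -107/4 kN·m

Load 1 — applied couple M₀=-6 kN·m at a=16/3 m (b=L-a=32/3):
  R_A = 6M₀ab/L³ = 6·(-6)·(16/3)·(32/3)/16³ = -1/2 kN
  M_A = M₀b(2a-b)/L² = (-6)·(32/3)·(2·(16/3)-(32/3))/16² = 0 kN·m
  R_B = -6M₀ab/L³ = -6·(-6)·(16/3)·(32/3)/16³ = 1/2 kN
  M_B = M₀a(2b-a)/L² = (-6)·(16/3)·(2·(32/3)-(16/3))/16² = -2 kN·m
Load 2 — point force P=11 kN at a=12 m (b=L-a=4):
  R_A = Pb²(3a+b)/L³ = 11·4²·(3·12+4)/16³ = 55/32 kN
  M_A = Pab²/L² = 11·12·4²/16² = 33/4 kN·m
  R_B = Pa²(a+3b)/L³ = 11·12²·(12+3·4)/16³ = 297/32 kN
  M_B = -Pa²b/L² = -11·12²·4/16² = -99/4 kN·m
Superposition: R_A = 39/32 kN, M_A = 33/4 kN·m, R_B = 313/32 kN, M_B = -107/4 kN·m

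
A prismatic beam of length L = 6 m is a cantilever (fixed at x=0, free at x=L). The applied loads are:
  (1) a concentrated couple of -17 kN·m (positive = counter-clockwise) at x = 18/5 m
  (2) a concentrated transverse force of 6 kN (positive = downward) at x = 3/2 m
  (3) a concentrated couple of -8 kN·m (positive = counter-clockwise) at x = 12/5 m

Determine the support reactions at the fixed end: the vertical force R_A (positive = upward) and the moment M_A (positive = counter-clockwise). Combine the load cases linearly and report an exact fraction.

Load 1 — applied couple M₀=-17 kN·m at a=18/5 m (b=L-a=12/5):
  R_A = 0 kN
  M_A = -M₀ = -(-17) = 17 kN·m
Load 2 — point force P=6 kN at a=3/2 m (b=L-a=9/2):
  R_A = P = 6 kN
  M_A = Pa = 6·(3/2) = 9 kN·m
Load 3 — applied couple M₀=-8 kN·m at a=12/5 m (b=L-a=18/5):
  R_A = 0 kN
  M_A = -M₀ = -(-8) = 8 kN·m
Superposition: R_A = 6 kN, M_A = 34 kN·m

R_A = 6 kN, M_A = 34 kN·m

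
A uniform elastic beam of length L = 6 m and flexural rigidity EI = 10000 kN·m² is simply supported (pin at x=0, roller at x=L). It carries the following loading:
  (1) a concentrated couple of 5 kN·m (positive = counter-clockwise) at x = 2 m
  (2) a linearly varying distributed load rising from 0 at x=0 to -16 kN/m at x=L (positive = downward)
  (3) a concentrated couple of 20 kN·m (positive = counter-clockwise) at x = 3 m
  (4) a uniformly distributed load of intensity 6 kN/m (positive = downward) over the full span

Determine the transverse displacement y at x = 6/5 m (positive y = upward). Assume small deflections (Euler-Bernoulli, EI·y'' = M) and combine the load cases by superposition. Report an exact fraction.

Load 1 — applied couple M₀=5 kN·m at a=2 m (b=L-a=4):
  y_1 = (M₀x³/(6L)+C₁x)/EI  [x≤a] with C₁=M₀(3b²-L²)/(6L)=5/3 = (5·(6/5)³/(6·6)+(5/3)·(6/5))/10000 = 7/31250 m
Load 2 — triangular load w₀=-16 kN/m (0→w₀ over full span):
  y_2 = -w₀x(7L⁴-10L²x²+3x⁴)/(360LEI) = -(-16)·(6/5)·(7·6⁴-10·6²·(6/5)²+3·(6/5)⁴)/(360·6·10000) = 74304/9765625 m
Load 3 — applied couple M₀=20 kN·m at a=3 m (b=L-a=3):
  y_3 = (M₀x³/(6L)+C₁x)/EI  [x≤a] with C₁=M₀(3b²-L²)/(6L)=-5 = (20·(6/5)³/(6·6)+(-5)·(6/5))/10000 = -63/125000 m
Load 4 — uniform load w=6 kN/m over full span:
  y_4 = -wx(L³-2Lx²+x³)/(24EI) = -6·(6/5)·(6³-2·6·(6/5)²+(6/5)³)/(24·10000) = -2349/390625 m
Superposition: y = Σ y_i = 102757/78125000 m ≈ 0.001315 m

y(6/5) = 102757/78125000 m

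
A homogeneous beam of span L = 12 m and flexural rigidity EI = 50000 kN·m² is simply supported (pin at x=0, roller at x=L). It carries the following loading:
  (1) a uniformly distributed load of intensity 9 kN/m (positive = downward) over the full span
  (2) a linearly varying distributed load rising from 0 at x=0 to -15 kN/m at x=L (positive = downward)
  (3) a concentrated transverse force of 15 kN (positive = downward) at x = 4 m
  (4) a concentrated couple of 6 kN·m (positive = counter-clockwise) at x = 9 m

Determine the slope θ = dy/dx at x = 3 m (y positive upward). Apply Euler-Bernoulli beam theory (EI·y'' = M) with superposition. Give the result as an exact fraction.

Load 1 — uniform load w=9 kN/m over full span:
  θ_1 = -w(L³-6Lx²+4x³)/(24EI) = -9·(12³-6·12·3²+4·3³)/(24·50000) = -891/100000 rad
Load 2 — triangular load w₀=-15 kN/m (0→w₀ over full span):
  θ_2 = -w₀(7L⁴-30L²x²+15x⁴)/(360LEI) = -(-15)·(7·12⁴-30·12²·3²+15·3⁴)/(360·12·50000) = 11943/1600000 rad
Load 3 — point force P=15 kN at a=4 m (b=L-a=8):
  θ_3 = -Pb(L²-b²-3x²)/(6LEI)  [x≤a] = -15·8·(12²-8²-3·3²)/(6·12·50000) = -53/30000 rad
Load 4 — applied couple M₀=6 kN·m at a=9 m (b=L-a=3):
  θ_4 = (M₀x²/(2L)+C₁)/EI  [x≤a] with C₁=M₀(3b²-L²)/(6L)=-39/4 = (6·3²/(2·12)+(-39/4))/50000 = -3/20000 rad
Superposition: θ = Σ θ_i = -16139/4800000 rad ≈ -0.003362 rad

θ(3) = -16139/4800000 rad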